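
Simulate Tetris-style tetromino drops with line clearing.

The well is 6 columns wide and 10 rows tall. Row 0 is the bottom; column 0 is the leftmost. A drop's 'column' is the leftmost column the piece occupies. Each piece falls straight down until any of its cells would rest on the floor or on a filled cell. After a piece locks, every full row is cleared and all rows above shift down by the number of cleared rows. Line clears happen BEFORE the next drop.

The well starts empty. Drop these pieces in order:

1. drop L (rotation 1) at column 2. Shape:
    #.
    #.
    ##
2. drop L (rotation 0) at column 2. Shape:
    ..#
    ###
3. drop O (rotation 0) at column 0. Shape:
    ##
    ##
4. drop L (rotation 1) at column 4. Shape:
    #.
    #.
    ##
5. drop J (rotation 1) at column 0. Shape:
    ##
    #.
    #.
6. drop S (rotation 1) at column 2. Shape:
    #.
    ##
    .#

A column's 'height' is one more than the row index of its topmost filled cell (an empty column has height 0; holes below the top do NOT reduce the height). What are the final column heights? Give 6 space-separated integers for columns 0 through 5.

Drop 1: L rot1 at col 2 lands with bottom-row=0; cleared 0 line(s) (total 0); column heights now [0 0 3 1 0 0], max=3
Drop 2: L rot0 at col 2 lands with bottom-row=3; cleared 0 line(s) (total 0); column heights now [0 0 4 4 5 0], max=5
Drop 3: O rot0 at col 0 lands with bottom-row=0; cleared 0 line(s) (total 0); column heights now [2 2 4 4 5 0], max=5
Drop 4: L rot1 at col 4 lands with bottom-row=5; cleared 0 line(s) (total 0); column heights now [2 2 4 4 8 6], max=8
Drop 5: J rot1 at col 0 lands with bottom-row=2; cleared 0 line(s) (total 0); column heights now [5 5 4 4 8 6], max=8
Drop 6: S rot1 at col 2 lands with bottom-row=4; cleared 0 line(s) (total 0); column heights now [5 5 7 6 8 6], max=8

Answer: 5 5 7 6 8 6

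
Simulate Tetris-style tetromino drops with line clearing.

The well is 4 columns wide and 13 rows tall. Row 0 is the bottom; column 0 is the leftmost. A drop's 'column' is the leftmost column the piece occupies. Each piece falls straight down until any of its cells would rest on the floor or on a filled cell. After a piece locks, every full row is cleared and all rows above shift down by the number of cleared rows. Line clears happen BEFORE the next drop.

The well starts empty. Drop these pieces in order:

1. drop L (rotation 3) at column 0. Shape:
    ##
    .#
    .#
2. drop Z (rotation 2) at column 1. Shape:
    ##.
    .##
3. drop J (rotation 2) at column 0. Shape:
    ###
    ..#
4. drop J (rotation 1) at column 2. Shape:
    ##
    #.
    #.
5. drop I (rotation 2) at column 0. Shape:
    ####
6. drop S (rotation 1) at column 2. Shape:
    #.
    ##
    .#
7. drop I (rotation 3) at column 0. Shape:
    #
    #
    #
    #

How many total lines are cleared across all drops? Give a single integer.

Answer: 2

Derivation:
Drop 1: L rot3 at col 0 lands with bottom-row=0; cleared 0 line(s) (total 0); column heights now [3 3 0 0], max=3
Drop 2: Z rot2 at col 1 lands with bottom-row=2; cleared 1 line(s) (total 1); column heights now [0 3 3 0], max=3
Drop 3: J rot2 at col 0 lands with bottom-row=3; cleared 0 line(s) (total 1); column heights now [5 5 5 0], max=5
Drop 4: J rot1 at col 2 lands with bottom-row=5; cleared 0 line(s) (total 1); column heights now [5 5 8 8], max=8
Drop 5: I rot2 at col 0 lands with bottom-row=8; cleared 1 line(s) (total 2); column heights now [5 5 8 8], max=8
Drop 6: S rot1 at col 2 lands with bottom-row=8; cleared 0 line(s) (total 2); column heights now [5 5 11 10], max=11
Drop 7: I rot3 at col 0 lands with bottom-row=5; cleared 0 line(s) (total 2); column heights now [9 5 11 10], max=11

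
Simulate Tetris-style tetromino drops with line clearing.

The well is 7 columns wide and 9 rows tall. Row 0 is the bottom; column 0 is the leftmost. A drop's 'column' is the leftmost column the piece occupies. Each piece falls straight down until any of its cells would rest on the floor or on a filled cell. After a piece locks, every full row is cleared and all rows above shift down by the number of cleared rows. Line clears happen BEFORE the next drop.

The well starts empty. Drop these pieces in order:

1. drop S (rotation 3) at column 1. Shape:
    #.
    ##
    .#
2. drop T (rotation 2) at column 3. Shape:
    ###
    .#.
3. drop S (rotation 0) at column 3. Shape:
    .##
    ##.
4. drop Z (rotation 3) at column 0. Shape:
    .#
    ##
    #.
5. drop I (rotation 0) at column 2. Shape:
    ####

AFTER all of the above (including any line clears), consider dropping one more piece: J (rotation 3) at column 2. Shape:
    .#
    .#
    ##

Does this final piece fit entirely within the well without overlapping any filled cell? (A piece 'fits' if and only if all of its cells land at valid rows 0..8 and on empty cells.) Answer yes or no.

Answer: yes

Derivation:
Drop 1: S rot3 at col 1 lands with bottom-row=0; cleared 0 line(s) (total 0); column heights now [0 3 2 0 0 0 0], max=3
Drop 2: T rot2 at col 3 lands with bottom-row=0; cleared 0 line(s) (total 0); column heights now [0 3 2 2 2 2 0], max=3
Drop 3: S rot0 at col 3 lands with bottom-row=2; cleared 0 line(s) (total 0); column heights now [0 3 2 3 4 4 0], max=4
Drop 4: Z rot3 at col 0 lands with bottom-row=2; cleared 0 line(s) (total 0); column heights now [4 5 2 3 4 4 0], max=5
Drop 5: I rot0 at col 2 lands with bottom-row=4; cleared 0 line(s) (total 0); column heights now [4 5 5 5 5 5 0], max=5
Test piece J rot3 at col 2 (width 2): heights before test = [4 5 5 5 5 5 0]; fits = True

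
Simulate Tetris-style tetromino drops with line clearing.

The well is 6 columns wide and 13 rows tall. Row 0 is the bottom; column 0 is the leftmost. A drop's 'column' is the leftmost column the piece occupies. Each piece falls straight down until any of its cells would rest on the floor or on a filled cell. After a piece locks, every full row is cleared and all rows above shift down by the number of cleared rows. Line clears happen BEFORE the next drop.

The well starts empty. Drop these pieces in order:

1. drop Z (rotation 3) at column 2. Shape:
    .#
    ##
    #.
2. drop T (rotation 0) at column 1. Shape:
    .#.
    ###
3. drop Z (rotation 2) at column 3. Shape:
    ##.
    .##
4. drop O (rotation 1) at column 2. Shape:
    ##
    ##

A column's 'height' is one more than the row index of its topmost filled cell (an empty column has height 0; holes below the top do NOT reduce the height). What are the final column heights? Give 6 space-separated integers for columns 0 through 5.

Answer: 0 4 7 7 5 4

Derivation:
Drop 1: Z rot3 at col 2 lands with bottom-row=0; cleared 0 line(s) (total 0); column heights now [0 0 2 3 0 0], max=3
Drop 2: T rot0 at col 1 lands with bottom-row=3; cleared 0 line(s) (total 0); column heights now [0 4 5 4 0 0], max=5
Drop 3: Z rot2 at col 3 lands with bottom-row=3; cleared 0 line(s) (total 0); column heights now [0 4 5 5 5 4], max=5
Drop 4: O rot1 at col 2 lands with bottom-row=5; cleared 0 line(s) (total 0); column heights now [0 4 7 7 5 4], max=7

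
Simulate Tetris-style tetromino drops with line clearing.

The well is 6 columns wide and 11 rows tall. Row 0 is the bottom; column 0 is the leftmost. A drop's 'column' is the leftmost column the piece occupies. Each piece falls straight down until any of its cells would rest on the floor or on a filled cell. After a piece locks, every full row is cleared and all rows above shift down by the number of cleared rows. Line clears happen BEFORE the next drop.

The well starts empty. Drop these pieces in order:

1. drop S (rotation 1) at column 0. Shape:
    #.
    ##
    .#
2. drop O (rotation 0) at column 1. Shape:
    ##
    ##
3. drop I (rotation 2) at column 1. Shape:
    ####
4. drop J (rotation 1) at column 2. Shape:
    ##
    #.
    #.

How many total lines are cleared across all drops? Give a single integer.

Answer: 0

Derivation:
Drop 1: S rot1 at col 0 lands with bottom-row=0; cleared 0 line(s) (total 0); column heights now [3 2 0 0 0 0], max=3
Drop 2: O rot0 at col 1 lands with bottom-row=2; cleared 0 line(s) (total 0); column heights now [3 4 4 0 0 0], max=4
Drop 3: I rot2 at col 1 lands with bottom-row=4; cleared 0 line(s) (total 0); column heights now [3 5 5 5 5 0], max=5
Drop 4: J rot1 at col 2 lands with bottom-row=5; cleared 0 line(s) (total 0); column heights now [3 5 8 8 5 0], max=8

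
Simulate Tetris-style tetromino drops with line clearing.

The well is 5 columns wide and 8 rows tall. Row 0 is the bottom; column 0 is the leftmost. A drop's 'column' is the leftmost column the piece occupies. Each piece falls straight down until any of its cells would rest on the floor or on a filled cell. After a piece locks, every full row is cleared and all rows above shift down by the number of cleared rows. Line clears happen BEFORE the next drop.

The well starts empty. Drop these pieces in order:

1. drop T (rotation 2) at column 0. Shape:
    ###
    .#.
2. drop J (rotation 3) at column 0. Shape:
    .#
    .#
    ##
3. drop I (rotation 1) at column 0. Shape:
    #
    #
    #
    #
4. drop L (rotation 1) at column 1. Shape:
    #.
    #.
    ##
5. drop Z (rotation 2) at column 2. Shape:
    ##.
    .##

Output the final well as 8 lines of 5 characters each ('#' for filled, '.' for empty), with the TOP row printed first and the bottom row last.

Answer: .....
.#...
####.
##...
##...
##...
###..
.#...

Derivation:
Drop 1: T rot2 at col 0 lands with bottom-row=0; cleared 0 line(s) (total 0); column heights now [2 2 2 0 0], max=2
Drop 2: J rot3 at col 0 lands with bottom-row=2; cleared 0 line(s) (total 0); column heights now [3 5 2 0 0], max=5
Drop 3: I rot1 at col 0 lands with bottom-row=3; cleared 0 line(s) (total 0); column heights now [7 5 2 0 0], max=7
Drop 4: L rot1 at col 1 lands with bottom-row=5; cleared 0 line(s) (total 0); column heights now [7 8 6 0 0], max=8
Drop 5: Z rot2 at col 2 lands with bottom-row=5; cleared 1 line(s) (total 1); column heights now [6 7 6 6 0], max=7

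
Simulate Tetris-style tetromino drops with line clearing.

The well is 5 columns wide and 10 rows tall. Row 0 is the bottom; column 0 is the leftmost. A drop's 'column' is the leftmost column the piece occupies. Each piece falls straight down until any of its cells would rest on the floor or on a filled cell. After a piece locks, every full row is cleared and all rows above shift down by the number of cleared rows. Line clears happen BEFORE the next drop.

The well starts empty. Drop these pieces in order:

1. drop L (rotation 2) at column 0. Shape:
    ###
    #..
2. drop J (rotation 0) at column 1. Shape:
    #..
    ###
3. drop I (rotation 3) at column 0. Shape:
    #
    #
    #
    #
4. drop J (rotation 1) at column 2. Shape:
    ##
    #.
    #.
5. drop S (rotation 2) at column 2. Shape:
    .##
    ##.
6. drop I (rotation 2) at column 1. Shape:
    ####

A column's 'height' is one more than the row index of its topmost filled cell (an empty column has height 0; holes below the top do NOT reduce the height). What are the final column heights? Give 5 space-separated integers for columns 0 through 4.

Drop 1: L rot2 at col 0 lands with bottom-row=0; cleared 0 line(s) (total 0); column heights now [2 2 2 0 0], max=2
Drop 2: J rot0 at col 1 lands with bottom-row=2; cleared 0 line(s) (total 0); column heights now [2 4 3 3 0], max=4
Drop 3: I rot3 at col 0 lands with bottom-row=2; cleared 0 line(s) (total 0); column heights now [6 4 3 3 0], max=6
Drop 4: J rot1 at col 2 lands with bottom-row=3; cleared 0 line(s) (total 0); column heights now [6 4 6 6 0], max=6
Drop 5: S rot2 at col 2 lands with bottom-row=6; cleared 0 line(s) (total 0); column heights now [6 4 7 8 8], max=8
Drop 6: I rot2 at col 1 lands with bottom-row=8; cleared 0 line(s) (total 0); column heights now [6 9 9 9 9], max=9

Answer: 6 9 9 9 9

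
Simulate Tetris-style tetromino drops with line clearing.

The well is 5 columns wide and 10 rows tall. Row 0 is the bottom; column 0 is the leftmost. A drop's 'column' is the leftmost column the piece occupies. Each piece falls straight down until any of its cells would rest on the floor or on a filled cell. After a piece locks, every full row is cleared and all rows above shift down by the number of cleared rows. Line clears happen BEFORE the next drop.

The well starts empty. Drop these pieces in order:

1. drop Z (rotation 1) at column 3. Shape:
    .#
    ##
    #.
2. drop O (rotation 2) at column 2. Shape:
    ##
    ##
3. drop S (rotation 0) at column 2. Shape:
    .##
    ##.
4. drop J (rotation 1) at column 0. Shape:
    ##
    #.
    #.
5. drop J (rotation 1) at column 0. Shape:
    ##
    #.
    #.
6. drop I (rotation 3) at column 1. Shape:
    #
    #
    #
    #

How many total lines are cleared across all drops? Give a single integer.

Answer: 1

Derivation:
Drop 1: Z rot1 at col 3 lands with bottom-row=0; cleared 0 line(s) (total 0); column heights now [0 0 0 2 3], max=3
Drop 2: O rot2 at col 2 lands with bottom-row=2; cleared 0 line(s) (total 0); column heights now [0 0 4 4 3], max=4
Drop 3: S rot0 at col 2 lands with bottom-row=4; cleared 0 line(s) (total 0); column heights now [0 0 5 6 6], max=6
Drop 4: J rot1 at col 0 lands with bottom-row=0; cleared 1 line(s) (total 1); column heights now [2 0 4 5 5], max=5
Drop 5: J rot1 at col 0 lands with bottom-row=2; cleared 0 line(s) (total 1); column heights now [5 5 4 5 5], max=5
Drop 6: I rot3 at col 1 lands with bottom-row=5; cleared 0 line(s) (total 1); column heights now [5 9 4 5 5], max=9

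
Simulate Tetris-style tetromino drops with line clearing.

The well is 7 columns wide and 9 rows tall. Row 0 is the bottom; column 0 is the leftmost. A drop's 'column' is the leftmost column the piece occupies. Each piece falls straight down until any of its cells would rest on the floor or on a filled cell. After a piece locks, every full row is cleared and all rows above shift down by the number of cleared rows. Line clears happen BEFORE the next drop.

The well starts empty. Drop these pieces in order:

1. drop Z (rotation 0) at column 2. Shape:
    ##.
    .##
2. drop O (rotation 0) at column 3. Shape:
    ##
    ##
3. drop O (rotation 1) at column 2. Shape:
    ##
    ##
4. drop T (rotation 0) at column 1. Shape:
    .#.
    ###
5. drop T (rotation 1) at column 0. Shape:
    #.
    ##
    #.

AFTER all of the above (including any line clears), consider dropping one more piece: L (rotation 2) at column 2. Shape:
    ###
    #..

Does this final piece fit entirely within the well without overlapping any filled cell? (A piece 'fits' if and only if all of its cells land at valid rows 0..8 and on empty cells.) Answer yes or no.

Answer: no

Derivation:
Drop 1: Z rot0 at col 2 lands with bottom-row=0; cleared 0 line(s) (total 0); column heights now [0 0 2 2 1 0 0], max=2
Drop 2: O rot0 at col 3 lands with bottom-row=2; cleared 0 line(s) (total 0); column heights now [0 0 2 4 4 0 0], max=4
Drop 3: O rot1 at col 2 lands with bottom-row=4; cleared 0 line(s) (total 0); column heights now [0 0 6 6 4 0 0], max=6
Drop 4: T rot0 at col 1 lands with bottom-row=6; cleared 0 line(s) (total 0); column heights now [0 7 8 7 4 0 0], max=8
Drop 5: T rot1 at col 0 lands with bottom-row=6; cleared 0 line(s) (total 0); column heights now [9 8 8 7 4 0 0], max=9
Test piece L rot2 at col 2 (width 3): heights before test = [9 8 8 7 4 0 0]; fits = False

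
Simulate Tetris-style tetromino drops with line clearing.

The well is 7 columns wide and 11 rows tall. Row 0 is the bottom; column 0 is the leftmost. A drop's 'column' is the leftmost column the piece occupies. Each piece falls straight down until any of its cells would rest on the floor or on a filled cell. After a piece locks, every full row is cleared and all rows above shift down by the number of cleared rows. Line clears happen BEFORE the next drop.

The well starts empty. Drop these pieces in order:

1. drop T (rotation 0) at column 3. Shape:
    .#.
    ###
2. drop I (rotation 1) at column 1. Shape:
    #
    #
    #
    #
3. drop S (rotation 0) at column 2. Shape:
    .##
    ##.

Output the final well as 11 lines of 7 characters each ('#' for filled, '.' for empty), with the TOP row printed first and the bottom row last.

Answer: .......
.......
.......
.......
.......
.......
.......
.#.....
.#.##..
.####..
.#.###.

Derivation:
Drop 1: T rot0 at col 3 lands with bottom-row=0; cleared 0 line(s) (total 0); column heights now [0 0 0 1 2 1 0], max=2
Drop 2: I rot1 at col 1 lands with bottom-row=0; cleared 0 line(s) (total 0); column heights now [0 4 0 1 2 1 0], max=4
Drop 3: S rot0 at col 2 lands with bottom-row=1; cleared 0 line(s) (total 0); column heights now [0 4 2 3 3 1 0], max=4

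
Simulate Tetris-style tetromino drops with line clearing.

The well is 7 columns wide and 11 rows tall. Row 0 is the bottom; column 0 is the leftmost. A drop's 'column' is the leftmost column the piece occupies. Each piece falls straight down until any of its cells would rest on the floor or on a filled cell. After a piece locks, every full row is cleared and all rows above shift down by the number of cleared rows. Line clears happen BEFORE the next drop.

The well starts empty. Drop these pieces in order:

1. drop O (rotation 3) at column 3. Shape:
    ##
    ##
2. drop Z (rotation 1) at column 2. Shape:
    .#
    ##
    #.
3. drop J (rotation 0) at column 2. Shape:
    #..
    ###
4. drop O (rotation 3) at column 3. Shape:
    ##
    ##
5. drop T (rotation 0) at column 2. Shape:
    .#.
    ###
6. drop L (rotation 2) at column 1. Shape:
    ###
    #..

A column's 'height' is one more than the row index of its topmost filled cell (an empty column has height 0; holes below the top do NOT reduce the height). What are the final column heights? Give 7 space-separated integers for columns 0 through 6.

Drop 1: O rot3 at col 3 lands with bottom-row=0; cleared 0 line(s) (total 0); column heights now [0 0 0 2 2 0 0], max=2
Drop 2: Z rot1 at col 2 lands with bottom-row=1; cleared 0 line(s) (total 0); column heights now [0 0 3 4 2 0 0], max=4
Drop 3: J rot0 at col 2 lands with bottom-row=4; cleared 0 line(s) (total 0); column heights now [0 0 6 5 5 0 0], max=6
Drop 4: O rot3 at col 3 lands with bottom-row=5; cleared 0 line(s) (total 0); column heights now [0 0 6 7 7 0 0], max=7
Drop 5: T rot0 at col 2 lands with bottom-row=7; cleared 0 line(s) (total 0); column heights now [0 0 8 9 8 0 0], max=9
Drop 6: L rot2 at col 1 lands with bottom-row=8; cleared 0 line(s) (total 0); column heights now [0 10 10 10 8 0 0], max=10

Answer: 0 10 10 10 8 0 0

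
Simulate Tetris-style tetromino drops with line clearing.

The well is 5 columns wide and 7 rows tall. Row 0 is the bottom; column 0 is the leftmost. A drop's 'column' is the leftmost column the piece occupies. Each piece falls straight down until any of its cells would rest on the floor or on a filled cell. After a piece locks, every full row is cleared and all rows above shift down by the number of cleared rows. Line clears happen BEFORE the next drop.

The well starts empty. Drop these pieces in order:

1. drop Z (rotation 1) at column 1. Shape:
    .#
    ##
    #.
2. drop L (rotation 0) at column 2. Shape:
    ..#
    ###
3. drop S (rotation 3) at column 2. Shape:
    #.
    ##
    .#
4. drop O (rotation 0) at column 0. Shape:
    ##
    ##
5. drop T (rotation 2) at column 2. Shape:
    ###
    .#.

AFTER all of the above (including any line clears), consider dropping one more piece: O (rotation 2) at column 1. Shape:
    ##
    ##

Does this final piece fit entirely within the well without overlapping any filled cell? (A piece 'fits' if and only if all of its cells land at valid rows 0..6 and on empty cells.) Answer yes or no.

Answer: no

Derivation:
Drop 1: Z rot1 at col 1 lands with bottom-row=0; cleared 0 line(s) (total 0); column heights now [0 2 3 0 0], max=3
Drop 2: L rot0 at col 2 lands with bottom-row=3; cleared 0 line(s) (total 0); column heights now [0 2 4 4 5], max=5
Drop 3: S rot3 at col 2 lands with bottom-row=4; cleared 0 line(s) (total 0); column heights now [0 2 7 6 5], max=7
Drop 4: O rot0 at col 0 lands with bottom-row=2; cleared 1 line(s) (total 1); column heights now [3 3 6 5 4], max=6
Drop 5: T rot2 at col 2 lands with bottom-row=5; cleared 0 line(s) (total 1); column heights now [3 3 7 7 7], max=7
Test piece O rot2 at col 1 (width 2): heights before test = [3 3 7 7 7]; fits = False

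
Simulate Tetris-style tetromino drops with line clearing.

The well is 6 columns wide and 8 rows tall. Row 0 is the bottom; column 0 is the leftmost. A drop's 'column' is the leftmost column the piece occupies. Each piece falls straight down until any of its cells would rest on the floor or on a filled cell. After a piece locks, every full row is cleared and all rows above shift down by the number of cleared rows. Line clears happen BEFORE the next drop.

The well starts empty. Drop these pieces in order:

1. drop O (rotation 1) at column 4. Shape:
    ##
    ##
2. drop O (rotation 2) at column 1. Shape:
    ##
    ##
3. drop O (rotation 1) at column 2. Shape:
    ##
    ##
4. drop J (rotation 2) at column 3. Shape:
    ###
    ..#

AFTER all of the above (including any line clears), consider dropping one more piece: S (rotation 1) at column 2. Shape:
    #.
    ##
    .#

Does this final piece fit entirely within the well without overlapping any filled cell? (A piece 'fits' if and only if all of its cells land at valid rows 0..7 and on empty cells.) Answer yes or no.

Drop 1: O rot1 at col 4 lands with bottom-row=0; cleared 0 line(s) (total 0); column heights now [0 0 0 0 2 2], max=2
Drop 2: O rot2 at col 1 lands with bottom-row=0; cleared 0 line(s) (total 0); column heights now [0 2 2 0 2 2], max=2
Drop 3: O rot1 at col 2 lands with bottom-row=2; cleared 0 line(s) (total 0); column heights now [0 2 4 4 2 2], max=4
Drop 4: J rot2 at col 3 lands with bottom-row=3; cleared 0 line(s) (total 0); column heights now [0 2 4 5 5 5], max=5
Test piece S rot1 at col 2 (width 2): heights before test = [0 2 4 5 5 5]; fits = True

Answer: yes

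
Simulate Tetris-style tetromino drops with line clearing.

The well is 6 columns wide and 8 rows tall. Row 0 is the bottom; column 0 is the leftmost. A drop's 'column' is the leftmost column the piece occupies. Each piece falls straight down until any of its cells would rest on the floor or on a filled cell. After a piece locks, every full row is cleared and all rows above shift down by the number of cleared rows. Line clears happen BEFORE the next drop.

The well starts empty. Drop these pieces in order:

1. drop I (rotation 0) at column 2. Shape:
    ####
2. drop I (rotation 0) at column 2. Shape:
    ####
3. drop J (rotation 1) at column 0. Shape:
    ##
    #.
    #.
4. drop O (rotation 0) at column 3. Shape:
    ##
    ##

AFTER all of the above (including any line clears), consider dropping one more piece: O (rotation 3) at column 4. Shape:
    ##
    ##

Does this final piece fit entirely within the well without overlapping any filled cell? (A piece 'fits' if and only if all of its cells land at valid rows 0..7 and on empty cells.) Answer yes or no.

Drop 1: I rot0 at col 2 lands with bottom-row=0; cleared 0 line(s) (total 0); column heights now [0 0 1 1 1 1], max=1
Drop 2: I rot0 at col 2 lands with bottom-row=1; cleared 0 line(s) (total 0); column heights now [0 0 2 2 2 2], max=2
Drop 3: J rot1 at col 0 lands with bottom-row=0; cleared 0 line(s) (total 0); column heights now [3 3 2 2 2 2], max=3
Drop 4: O rot0 at col 3 lands with bottom-row=2; cleared 0 line(s) (total 0); column heights now [3 3 2 4 4 2], max=4
Test piece O rot3 at col 4 (width 2): heights before test = [3 3 2 4 4 2]; fits = True

Answer: yes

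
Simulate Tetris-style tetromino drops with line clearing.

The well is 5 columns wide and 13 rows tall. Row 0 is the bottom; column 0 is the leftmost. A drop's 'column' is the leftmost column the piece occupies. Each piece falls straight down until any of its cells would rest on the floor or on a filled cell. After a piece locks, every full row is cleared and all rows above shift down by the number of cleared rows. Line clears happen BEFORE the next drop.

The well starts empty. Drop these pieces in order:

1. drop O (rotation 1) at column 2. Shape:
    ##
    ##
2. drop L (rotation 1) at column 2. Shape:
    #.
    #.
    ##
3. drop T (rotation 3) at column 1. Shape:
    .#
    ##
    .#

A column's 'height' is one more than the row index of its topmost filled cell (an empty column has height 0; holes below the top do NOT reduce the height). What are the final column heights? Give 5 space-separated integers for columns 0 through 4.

Answer: 0 7 8 3 0

Derivation:
Drop 1: O rot1 at col 2 lands with bottom-row=0; cleared 0 line(s) (total 0); column heights now [0 0 2 2 0], max=2
Drop 2: L rot1 at col 2 lands with bottom-row=2; cleared 0 line(s) (total 0); column heights now [0 0 5 3 0], max=5
Drop 3: T rot3 at col 1 lands with bottom-row=5; cleared 0 line(s) (total 0); column heights now [0 7 8 3 0], max=8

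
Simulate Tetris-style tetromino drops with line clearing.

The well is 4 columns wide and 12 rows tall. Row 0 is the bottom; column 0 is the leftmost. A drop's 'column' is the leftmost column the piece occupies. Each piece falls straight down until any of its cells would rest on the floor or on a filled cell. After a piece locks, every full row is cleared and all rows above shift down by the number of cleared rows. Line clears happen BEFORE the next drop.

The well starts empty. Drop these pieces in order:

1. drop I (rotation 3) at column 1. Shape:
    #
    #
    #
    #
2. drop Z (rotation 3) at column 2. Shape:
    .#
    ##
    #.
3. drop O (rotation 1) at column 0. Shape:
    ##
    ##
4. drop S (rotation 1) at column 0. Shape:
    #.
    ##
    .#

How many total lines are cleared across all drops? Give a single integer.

Drop 1: I rot3 at col 1 lands with bottom-row=0; cleared 0 line(s) (total 0); column heights now [0 4 0 0], max=4
Drop 2: Z rot3 at col 2 lands with bottom-row=0; cleared 0 line(s) (total 0); column heights now [0 4 2 3], max=4
Drop 3: O rot1 at col 0 lands with bottom-row=4; cleared 0 line(s) (total 0); column heights now [6 6 2 3], max=6
Drop 4: S rot1 at col 0 lands with bottom-row=6; cleared 0 line(s) (total 0); column heights now [9 8 2 3], max=9

Answer: 0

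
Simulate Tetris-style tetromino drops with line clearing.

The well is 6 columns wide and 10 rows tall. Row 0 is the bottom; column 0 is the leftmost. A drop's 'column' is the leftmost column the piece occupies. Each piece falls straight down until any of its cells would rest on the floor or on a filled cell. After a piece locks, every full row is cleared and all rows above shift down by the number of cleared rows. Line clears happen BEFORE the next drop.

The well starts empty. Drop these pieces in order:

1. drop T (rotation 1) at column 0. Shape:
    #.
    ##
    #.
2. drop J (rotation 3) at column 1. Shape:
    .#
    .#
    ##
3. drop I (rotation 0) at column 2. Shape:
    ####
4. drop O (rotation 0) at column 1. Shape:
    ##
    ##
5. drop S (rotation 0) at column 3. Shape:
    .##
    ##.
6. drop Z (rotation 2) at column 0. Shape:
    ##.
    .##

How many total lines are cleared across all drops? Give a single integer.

Answer: 0

Derivation:
Drop 1: T rot1 at col 0 lands with bottom-row=0; cleared 0 line(s) (total 0); column heights now [3 2 0 0 0 0], max=3
Drop 2: J rot3 at col 1 lands with bottom-row=2; cleared 0 line(s) (total 0); column heights now [3 3 5 0 0 0], max=5
Drop 3: I rot0 at col 2 lands with bottom-row=5; cleared 0 line(s) (total 0); column heights now [3 3 6 6 6 6], max=6
Drop 4: O rot0 at col 1 lands with bottom-row=6; cleared 0 line(s) (total 0); column heights now [3 8 8 6 6 6], max=8
Drop 5: S rot0 at col 3 lands with bottom-row=6; cleared 0 line(s) (total 0); column heights now [3 8 8 7 8 8], max=8
Drop 6: Z rot2 at col 0 lands with bottom-row=8; cleared 0 line(s) (total 0); column heights now [10 10 9 7 8 8], max=10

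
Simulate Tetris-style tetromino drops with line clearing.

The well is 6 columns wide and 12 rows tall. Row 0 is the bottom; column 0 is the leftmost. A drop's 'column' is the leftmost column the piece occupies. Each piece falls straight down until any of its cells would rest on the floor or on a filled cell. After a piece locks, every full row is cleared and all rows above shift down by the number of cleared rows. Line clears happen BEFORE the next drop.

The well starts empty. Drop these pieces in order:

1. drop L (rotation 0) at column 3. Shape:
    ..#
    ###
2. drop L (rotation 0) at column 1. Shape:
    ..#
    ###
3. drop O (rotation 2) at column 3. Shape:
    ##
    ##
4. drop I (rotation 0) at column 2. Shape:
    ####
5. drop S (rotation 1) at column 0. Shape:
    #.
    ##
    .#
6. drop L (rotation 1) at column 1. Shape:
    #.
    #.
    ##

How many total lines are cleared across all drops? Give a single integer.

Drop 1: L rot0 at col 3 lands with bottom-row=0; cleared 0 line(s) (total 0); column heights now [0 0 0 1 1 2], max=2
Drop 2: L rot0 at col 1 lands with bottom-row=1; cleared 0 line(s) (total 0); column heights now [0 2 2 3 1 2], max=3
Drop 3: O rot2 at col 3 lands with bottom-row=3; cleared 0 line(s) (total 0); column heights now [0 2 2 5 5 2], max=5
Drop 4: I rot0 at col 2 lands with bottom-row=5; cleared 0 line(s) (total 0); column heights now [0 2 6 6 6 6], max=6
Drop 5: S rot1 at col 0 lands with bottom-row=2; cleared 0 line(s) (total 0); column heights now [5 4 6 6 6 6], max=6
Drop 6: L rot1 at col 1 lands with bottom-row=6; cleared 0 line(s) (total 0); column heights now [5 9 7 6 6 6], max=9

Answer: 0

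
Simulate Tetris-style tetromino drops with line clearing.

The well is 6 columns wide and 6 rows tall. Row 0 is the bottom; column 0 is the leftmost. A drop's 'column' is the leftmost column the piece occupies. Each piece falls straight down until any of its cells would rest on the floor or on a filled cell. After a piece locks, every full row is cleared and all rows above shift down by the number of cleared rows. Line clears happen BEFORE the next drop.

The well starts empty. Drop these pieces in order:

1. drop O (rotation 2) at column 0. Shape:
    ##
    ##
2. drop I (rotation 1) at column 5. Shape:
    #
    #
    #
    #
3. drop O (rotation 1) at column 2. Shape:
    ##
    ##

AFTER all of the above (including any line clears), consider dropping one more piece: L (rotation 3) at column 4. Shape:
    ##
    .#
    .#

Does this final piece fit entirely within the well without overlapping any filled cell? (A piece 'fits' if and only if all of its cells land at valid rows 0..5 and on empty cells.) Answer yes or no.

Drop 1: O rot2 at col 0 lands with bottom-row=0; cleared 0 line(s) (total 0); column heights now [2 2 0 0 0 0], max=2
Drop 2: I rot1 at col 5 lands with bottom-row=0; cleared 0 line(s) (total 0); column heights now [2 2 0 0 0 4], max=4
Drop 3: O rot1 at col 2 lands with bottom-row=0; cleared 0 line(s) (total 0); column heights now [2 2 2 2 0 4], max=4
Test piece L rot3 at col 4 (width 2): heights before test = [2 2 2 2 0 4]; fits = False

Answer: no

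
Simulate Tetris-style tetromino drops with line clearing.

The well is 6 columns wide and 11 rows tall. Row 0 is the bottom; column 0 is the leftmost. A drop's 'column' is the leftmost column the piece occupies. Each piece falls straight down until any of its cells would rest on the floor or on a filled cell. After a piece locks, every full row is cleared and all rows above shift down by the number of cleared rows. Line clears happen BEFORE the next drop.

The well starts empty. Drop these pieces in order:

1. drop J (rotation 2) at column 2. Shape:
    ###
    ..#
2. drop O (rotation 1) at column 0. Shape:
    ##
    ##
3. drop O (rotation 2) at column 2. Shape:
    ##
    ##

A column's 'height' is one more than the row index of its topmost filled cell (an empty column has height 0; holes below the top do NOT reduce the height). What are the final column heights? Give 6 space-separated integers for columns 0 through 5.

Answer: 2 2 4 4 2 0

Derivation:
Drop 1: J rot2 at col 2 lands with bottom-row=0; cleared 0 line(s) (total 0); column heights now [0 0 2 2 2 0], max=2
Drop 2: O rot1 at col 0 lands with bottom-row=0; cleared 0 line(s) (total 0); column heights now [2 2 2 2 2 0], max=2
Drop 3: O rot2 at col 2 lands with bottom-row=2; cleared 0 line(s) (total 0); column heights now [2 2 4 4 2 0], max=4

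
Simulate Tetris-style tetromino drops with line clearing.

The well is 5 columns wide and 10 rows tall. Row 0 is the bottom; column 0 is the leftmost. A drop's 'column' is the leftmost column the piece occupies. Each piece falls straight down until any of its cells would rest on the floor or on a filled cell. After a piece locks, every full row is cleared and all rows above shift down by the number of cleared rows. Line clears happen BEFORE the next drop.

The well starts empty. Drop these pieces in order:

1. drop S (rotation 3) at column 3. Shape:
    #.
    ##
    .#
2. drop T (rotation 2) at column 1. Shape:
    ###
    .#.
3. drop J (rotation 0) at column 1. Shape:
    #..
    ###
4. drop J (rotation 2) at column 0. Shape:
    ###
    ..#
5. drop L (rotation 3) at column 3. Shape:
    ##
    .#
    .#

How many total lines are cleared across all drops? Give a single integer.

Drop 1: S rot3 at col 3 lands with bottom-row=0; cleared 0 line(s) (total 0); column heights now [0 0 0 3 2], max=3
Drop 2: T rot2 at col 1 lands with bottom-row=2; cleared 0 line(s) (total 0); column heights now [0 4 4 4 2], max=4
Drop 3: J rot0 at col 1 lands with bottom-row=4; cleared 0 line(s) (total 0); column heights now [0 6 5 5 2], max=6
Drop 4: J rot2 at col 0 lands with bottom-row=5; cleared 0 line(s) (total 0); column heights now [7 7 7 5 2], max=7
Drop 5: L rot3 at col 3 lands with bottom-row=3; cleared 0 line(s) (total 0); column heights now [7 7 7 6 6], max=7

Answer: 0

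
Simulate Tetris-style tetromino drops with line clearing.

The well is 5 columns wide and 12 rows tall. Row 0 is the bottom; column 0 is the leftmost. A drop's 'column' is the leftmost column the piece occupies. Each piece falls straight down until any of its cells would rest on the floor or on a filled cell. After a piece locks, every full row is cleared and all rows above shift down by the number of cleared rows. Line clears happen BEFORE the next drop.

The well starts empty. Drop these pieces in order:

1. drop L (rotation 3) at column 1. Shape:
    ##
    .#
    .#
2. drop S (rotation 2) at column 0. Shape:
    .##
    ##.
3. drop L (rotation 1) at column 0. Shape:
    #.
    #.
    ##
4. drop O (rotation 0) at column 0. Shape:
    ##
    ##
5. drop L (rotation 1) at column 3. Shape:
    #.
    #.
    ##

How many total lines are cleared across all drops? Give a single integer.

Drop 1: L rot3 at col 1 lands with bottom-row=0; cleared 0 line(s) (total 0); column heights now [0 3 3 0 0], max=3
Drop 2: S rot2 at col 0 lands with bottom-row=3; cleared 0 line(s) (total 0); column heights now [4 5 5 0 0], max=5
Drop 3: L rot1 at col 0 lands with bottom-row=5; cleared 0 line(s) (total 0); column heights now [8 6 5 0 0], max=8
Drop 4: O rot0 at col 0 lands with bottom-row=8; cleared 0 line(s) (total 0); column heights now [10 10 5 0 0], max=10
Drop 5: L rot1 at col 3 lands with bottom-row=0; cleared 0 line(s) (total 0); column heights now [10 10 5 3 1], max=10

Answer: 0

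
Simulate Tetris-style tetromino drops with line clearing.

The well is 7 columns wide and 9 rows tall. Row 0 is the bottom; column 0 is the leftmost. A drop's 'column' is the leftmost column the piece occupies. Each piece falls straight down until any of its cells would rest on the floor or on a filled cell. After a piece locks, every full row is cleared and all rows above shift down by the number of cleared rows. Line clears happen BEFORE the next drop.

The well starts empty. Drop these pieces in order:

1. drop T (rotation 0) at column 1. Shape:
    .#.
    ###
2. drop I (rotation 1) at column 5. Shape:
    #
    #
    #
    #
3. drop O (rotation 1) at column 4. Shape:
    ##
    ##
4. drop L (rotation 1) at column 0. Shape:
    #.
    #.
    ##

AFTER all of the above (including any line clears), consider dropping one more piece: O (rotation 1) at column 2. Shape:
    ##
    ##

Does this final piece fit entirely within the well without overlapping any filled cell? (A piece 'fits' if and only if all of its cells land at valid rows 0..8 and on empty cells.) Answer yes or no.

Drop 1: T rot0 at col 1 lands with bottom-row=0; cleared 0 line(s) (total 0); column heights now [0 1 2 1 0 0 0], max=2
Drop 2: I rot1 at col 5 lands with bottom-row=0; cleared 0 line(s) (total 0); column heights now [0 1 2 1 0 4 0], max=4
Drop 3: O rot1 at col 4 lands with bottom-row=4; cleared 0 line(s) (total 0); column heights now [0 1 2 1 6 6 0], max=6
Drop 4: L rot1 at col 0 lands with bottom-row=1; cleared 0 line(s) (total 0); column heights now [4 2 2 1 6 6 0], max=6
Test piece O rot1 at col 2 (width 2): heights before test = [4 2 2 1 6 6 0]; fits = True

Answer: yes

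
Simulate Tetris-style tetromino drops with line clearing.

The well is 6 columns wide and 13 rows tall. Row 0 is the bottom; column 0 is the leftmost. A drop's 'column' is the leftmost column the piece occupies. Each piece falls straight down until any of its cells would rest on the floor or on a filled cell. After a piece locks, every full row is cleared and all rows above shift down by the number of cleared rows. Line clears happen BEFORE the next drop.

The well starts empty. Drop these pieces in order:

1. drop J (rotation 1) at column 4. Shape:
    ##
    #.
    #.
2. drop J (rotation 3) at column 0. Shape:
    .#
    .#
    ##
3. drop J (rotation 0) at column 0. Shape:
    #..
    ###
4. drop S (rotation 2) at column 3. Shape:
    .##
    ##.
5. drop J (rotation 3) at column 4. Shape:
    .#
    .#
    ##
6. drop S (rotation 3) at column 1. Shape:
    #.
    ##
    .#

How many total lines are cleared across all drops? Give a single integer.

Drop 1: J rot1 at col 4 lands with bottom-row=0; cleared 0 line(s) (total 0); column heights now [0 0 0 0 3 3], max=3
Drop 2: J rot3 at col 0 lands with bottom-row=0; cleared 0 line(s) (total 0); column heights now [1 3 0 0 3 3], max=3
Drop 3: J rot0 at col 0 lands with bottom-row=3; cleared 0 line(s) (total 0); column heights now [5 4 4 0 3 3], max=5
Drop 4: S rot2 at col 3 lands with bottom-row=3; cleared 0 line(s) (total 0); column heights now [5 4 4 4 5 5], max=5
Drop 5: J rot3 at col 4 lands with bottom-row=5; cleared 0 line(s) (total 0); column heights now [5 4 4 4 6 8], max=8
Drop 6: S rot3 at col 1 lands with bottom-row=4; cleared 0 line(s) (total 0); column heights now [5 7 6 4 6 8], max=8

Answer: 0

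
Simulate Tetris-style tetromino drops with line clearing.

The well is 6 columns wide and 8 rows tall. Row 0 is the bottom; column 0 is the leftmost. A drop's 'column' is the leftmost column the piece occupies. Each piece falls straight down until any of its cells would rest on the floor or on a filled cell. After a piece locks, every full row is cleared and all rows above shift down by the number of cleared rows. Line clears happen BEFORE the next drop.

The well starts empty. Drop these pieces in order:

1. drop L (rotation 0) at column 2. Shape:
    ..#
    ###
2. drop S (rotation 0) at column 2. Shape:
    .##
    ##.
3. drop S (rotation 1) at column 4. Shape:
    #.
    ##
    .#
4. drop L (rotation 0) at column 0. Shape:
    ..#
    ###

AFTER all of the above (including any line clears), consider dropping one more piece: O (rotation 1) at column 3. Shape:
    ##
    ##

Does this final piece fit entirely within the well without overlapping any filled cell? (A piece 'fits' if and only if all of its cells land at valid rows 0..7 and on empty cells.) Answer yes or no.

Drop 1: L rot0 at col 2 lands with bottom-row=0; cleared 0 line(s) (total 0); column heights now [0 0 1 1 2 0], max=2
Drop 2: S rot0 at col 2 lands with bottom-row=1; cleared 0 line(s) (total 0); column heights now [0 0 2 3 3 0], max=3
Drop 3: S rot1 at col 4 lands with bottom-row=2; cleared 0 line(s) (total 0); column heights now [0 0 2 3 5 4], max=5
Drop 4: L rot0 at col 0 lands with bottom-row=2; cleared 1 line(s) (total 1); column heights now [0 0 3 2 4 3], max=4
Test piece O rot1 at col 3 (width 2): heights before test = [0 0 3 2 4 3]; fits = True

Answer: yes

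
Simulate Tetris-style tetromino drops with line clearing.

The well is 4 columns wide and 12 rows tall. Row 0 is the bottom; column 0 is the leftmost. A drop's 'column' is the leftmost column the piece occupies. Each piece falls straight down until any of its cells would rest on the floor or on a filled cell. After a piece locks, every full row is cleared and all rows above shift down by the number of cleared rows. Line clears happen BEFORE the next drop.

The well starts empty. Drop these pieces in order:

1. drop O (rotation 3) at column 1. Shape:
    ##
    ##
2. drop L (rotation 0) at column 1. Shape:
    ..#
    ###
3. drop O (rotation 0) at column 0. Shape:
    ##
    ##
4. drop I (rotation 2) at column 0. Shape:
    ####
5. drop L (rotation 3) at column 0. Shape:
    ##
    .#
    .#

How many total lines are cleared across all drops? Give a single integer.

Answer: 1

Derivation:
Drop 1: O rot3 at col 1 lands with bottom-row=0; cleared 0 line(s) (total 0); column heights now [0 2 2 0], max=2
Drop 2: L rot0 at col 1 lands with bottom-row=2; cleared 0 line(s) (total 0); column heights now [0 3 3 4], max=4
Drop 3: O rot0 at col 0 lands with bottom-row=3; cleared 0 line(s) (total 0); column heights now [5 5 3 4], max=5
Drop 4: I rot2 at col 0 lands with bottom-row=5; cleared 1 line(s) (total 1); column heights now [5 5 3 4], max=5
Drop 5: L rot3 at col 0 lands with bottom-row=5; cleared 0 line(s) (total 1); column heights now [8 8 3 4], max=8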